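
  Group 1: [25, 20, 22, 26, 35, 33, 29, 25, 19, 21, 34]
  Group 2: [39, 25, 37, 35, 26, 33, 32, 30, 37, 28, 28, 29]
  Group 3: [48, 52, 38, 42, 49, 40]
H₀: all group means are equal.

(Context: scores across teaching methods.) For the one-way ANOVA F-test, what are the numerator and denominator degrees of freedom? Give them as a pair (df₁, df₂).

degrees of freedom = [2, 26]

k = 3 groups, N = 29 total
df = (k−1, N−k) = (3−1, 29−3) = (2, 26)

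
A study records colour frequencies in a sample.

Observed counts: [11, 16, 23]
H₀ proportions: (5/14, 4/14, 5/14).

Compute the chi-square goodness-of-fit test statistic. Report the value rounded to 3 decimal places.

test statistic = 4.320

n = 50; E_i = n·p_i = [17.86, 14.29, 17.86]
χ² = (11−17.86)²/17.86 + (16−14.29)²/14.29 + (23−17.86)²/17.86 = 4.3200
df = 2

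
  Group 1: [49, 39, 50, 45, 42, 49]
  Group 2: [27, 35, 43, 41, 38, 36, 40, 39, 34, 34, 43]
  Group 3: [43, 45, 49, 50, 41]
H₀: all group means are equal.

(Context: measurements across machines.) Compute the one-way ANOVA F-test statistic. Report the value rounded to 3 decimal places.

test statistic = 9.550

Group means [45.67, 37.27, 45.60], grand mean 41.455
SSB = Σnᵢ(x̄ᵢ−x̄)² = 384.739; SSW = ΣΣ(x−x̄ᵢ)² = 382.715
MSB = 384.739/2 = 192.3697; MSW = 382.715/19 = 20.1429
F = MSB/MSW = 9.5502
df = (2, 19)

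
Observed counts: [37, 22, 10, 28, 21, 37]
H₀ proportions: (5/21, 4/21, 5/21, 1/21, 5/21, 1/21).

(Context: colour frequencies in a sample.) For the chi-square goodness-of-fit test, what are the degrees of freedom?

df = k − 1 = 6 − 1 = 5

degrees of freedom = 5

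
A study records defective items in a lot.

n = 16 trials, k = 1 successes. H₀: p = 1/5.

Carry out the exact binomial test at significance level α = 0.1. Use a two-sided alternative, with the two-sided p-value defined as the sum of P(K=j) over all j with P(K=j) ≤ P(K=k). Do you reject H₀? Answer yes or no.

reject H₀: no

Exact binomial: n=16, k=1, p₀=1/5=0.2000
P(X=j) = C(n,j)·p₀^j·(1−p₀)^(n−j); p = Σ P(X=j) over j with P(X=j) ≤ P(X=1)
p-value (two-sided) = 0.22243
At α=0.1: p ≥ α → fail to reject H₀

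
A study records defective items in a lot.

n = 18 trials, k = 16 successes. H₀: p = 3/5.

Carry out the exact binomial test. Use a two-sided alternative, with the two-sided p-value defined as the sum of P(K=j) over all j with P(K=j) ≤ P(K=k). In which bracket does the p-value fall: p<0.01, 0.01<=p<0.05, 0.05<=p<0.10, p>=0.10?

Exact binomial: n=18, k=16, p₀=3/5=0.6000
P(X=j) = C(n,j)·p₀^j·(1−p₀)^(n−j); p = Σ P(X=j) over j with P(X=j) ≤ P(X=16)
p-value (two-sided) = 0.01398
→ bracket: 0.01<=p<0.05

p-value bracket: 0.01<=p<0.05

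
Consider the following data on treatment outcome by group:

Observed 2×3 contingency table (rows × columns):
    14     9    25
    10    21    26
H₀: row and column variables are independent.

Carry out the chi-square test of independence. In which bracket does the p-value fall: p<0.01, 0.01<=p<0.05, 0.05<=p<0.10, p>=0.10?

Row totals [48, 57], col totals [24, 30, 51], n=105
χ² = (14−10.97)²/10.97 + (9−13.71)²/13.71 + (25−23.31)²/23.31 + (10−13.03)²/13.03 + (21−16.29)²/16.29 + (26−27.69)²/27.69 = 4.7497
df = 2
p-value (upper-tail) = 0.09303
→ bracket: 0.05<=p<0.10

p-value bracket: 0.05<=p<0.10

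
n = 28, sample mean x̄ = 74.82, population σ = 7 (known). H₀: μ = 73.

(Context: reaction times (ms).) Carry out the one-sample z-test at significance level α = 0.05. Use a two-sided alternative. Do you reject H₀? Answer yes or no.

reject H₀: no

SE = σ/√n = 7/√28 = 1.3229
z = (x̄−μ₀)/SE = (74.82−73)/1.3229 = 1.3758
p-value (two-sided) = 0.16889
At α=0.05: p ≥ α → fail to reject H₀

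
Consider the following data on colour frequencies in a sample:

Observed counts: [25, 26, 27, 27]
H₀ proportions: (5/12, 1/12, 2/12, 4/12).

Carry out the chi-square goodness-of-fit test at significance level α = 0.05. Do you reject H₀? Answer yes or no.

reject H₀: yes

n = 105; E_i = n·p_i = [43.75, 8.75, 17.50, 35.00]
χ² = (25−43.75)²/43.75 + (26−8.75)²/8.75 + (27−17.50)²/17.50 + (27−35.00)²/35.00 = 49.0286
df = 3
p-value (upper-tail) = 0.00000
At α=0.05: p < α → reject H₀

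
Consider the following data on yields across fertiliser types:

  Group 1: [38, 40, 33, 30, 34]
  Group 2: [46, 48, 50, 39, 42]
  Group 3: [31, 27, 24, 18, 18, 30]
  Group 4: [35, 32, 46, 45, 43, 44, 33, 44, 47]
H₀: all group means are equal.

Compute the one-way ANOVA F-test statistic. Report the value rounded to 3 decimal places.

test statistic = 16.615

Group means [35.00, 45.00, 24.67, 41.00], grand mean 36.680
SSB = Σnᵢ(x̄ᵢ−x̄)² = 1394.107; SSW = ΣΣ(x−x̄ᵢ)² = 587.333
MSB = 1394.107/3 = 464.7022; MSW = 587.333/21 = 27.9683
F = MSB/MSW = 16.6153
df = (3, 21)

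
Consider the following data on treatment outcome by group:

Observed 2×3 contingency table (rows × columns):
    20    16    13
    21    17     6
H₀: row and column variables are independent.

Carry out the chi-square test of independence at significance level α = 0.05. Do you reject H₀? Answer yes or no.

Row totals [49, 44], col totals [41, 33, 19], n=93
χ² = (20−21.60)²/21.60 + (16−17.39)²/17.39 + (13−10.01)²/10.01 + (21−19.40)²/19.40 + (17−15.61)²/15.61 + (6−8.99)²/8.99 = 2.3717
df = 2
p-value (upper-tail) = 0.30549
At α=0.05: p ≥ α → fail to reject H₀

reject H₀: no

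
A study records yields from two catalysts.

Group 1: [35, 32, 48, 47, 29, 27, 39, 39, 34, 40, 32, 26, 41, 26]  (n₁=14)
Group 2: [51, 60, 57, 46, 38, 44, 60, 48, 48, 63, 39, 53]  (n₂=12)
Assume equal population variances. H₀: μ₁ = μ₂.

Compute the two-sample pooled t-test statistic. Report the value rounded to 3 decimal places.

x̄₁=35.357, s₁=7.260, n₁=14
x̄₂=50.583, s₂=8.251, n₂=12
s_p² = [13·7.260² + 11·8.251²]/24 = 59.7555
SE = √(s_p²·(1/14+1/12)) = 3.0410
t = (35.357−50.583)/3.0410 = -5.0069
df = 24

test statistic = -5.007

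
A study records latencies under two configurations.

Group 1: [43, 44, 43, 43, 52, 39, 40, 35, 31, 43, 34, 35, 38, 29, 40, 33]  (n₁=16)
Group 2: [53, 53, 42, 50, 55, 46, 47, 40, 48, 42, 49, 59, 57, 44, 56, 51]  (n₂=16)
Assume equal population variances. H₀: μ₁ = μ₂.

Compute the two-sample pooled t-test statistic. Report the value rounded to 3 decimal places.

test statistic = -5.160

x̄₁=38.875, s₁=5.875, n₁=16
x̄₂=49.500, s₂=5.774, n₂=16
s_p² = [15·5.875² + 15·5.774²]/30 = 33.9250
SE = √(s_p²·(1/16+1/16)) = 2.0593
t = (38.875−49.500)/2.0593 = -5.1596
df = 30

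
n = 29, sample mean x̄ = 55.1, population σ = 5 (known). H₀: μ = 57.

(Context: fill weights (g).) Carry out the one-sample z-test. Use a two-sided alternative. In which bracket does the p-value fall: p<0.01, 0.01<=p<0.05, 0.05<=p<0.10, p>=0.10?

p-value bracket: 0.01<=p<0.05

SE = σ/√n = 5/√29 = 0.9285
z = (x̄−μ₀)/SE = (55.1−57)/0.9285 = -2.0464
p-value (two-sided) = 0.04072
→ bracket: 0.01<=p<0.05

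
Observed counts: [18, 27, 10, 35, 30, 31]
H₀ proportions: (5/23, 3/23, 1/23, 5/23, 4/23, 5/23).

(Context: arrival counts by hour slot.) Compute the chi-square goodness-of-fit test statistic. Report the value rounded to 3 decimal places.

test statistic = 11.980

n = 151; E_i = n·p_i = [32.83, 19.70, 6.57, 32.83, 26.26, 32.83]
χ² = (18−32.83)²/32.83 + (27−19.70)²/19.70 + (10−6.57)²/6.57 + (35−32.83)²/32.83 + (30−26.26)²/26.26 + (31−32.83)²/32.83 = 11.9801
df = 5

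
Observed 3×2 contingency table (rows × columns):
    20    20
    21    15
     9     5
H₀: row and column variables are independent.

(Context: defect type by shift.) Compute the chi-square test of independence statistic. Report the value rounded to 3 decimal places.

test statistic = 1.045

Row totals [40, 36, 14], col totals [50, 40], n=90
χ² = (20−22.22)²/22.22 + (20−17.78)²/17.78 + (21−20.00)²/20.00 + (15−16.00)²/16.00 + (9−7.78)²/7.78 + (5−6.22)²/6.22 = 1.0446
df = 2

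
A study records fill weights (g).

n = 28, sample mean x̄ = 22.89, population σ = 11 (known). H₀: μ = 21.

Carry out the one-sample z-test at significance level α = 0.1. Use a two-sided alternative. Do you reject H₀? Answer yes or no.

SE = σ/√n = 11/√28 = 2.0788
z = (x̄−μ₀)/SE = (22.89−21)/2.0788 = 0.9092
p-value (two-sided) = 0.36326
At α=0.1: p ≥ α → fail to reject H₀

reject H₀: no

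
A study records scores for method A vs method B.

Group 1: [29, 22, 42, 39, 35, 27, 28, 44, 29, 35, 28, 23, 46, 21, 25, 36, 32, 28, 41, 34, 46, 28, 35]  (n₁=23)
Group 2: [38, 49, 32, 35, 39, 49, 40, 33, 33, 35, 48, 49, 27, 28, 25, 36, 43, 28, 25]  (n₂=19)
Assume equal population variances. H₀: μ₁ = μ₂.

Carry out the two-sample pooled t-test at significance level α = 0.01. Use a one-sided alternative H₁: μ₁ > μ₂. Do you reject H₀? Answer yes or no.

reject H₀: no

x̄₁=32.739, s₁=7.563, n₁=23
x̄₂=36.421, s₂=8.208, n₂=19
s_p² = [22·7.563² + 18·8.208²]/40 = 61.7767
SE = √(s_p²·(1/23+1/19)) = 2.4367
t = (32.739−36.421)/2.4367 = -1.5110
df = 40
p-value (one-sided, H₁ greater) = 0.93068
At α=0.01: p ≥ α → fail to reject H₀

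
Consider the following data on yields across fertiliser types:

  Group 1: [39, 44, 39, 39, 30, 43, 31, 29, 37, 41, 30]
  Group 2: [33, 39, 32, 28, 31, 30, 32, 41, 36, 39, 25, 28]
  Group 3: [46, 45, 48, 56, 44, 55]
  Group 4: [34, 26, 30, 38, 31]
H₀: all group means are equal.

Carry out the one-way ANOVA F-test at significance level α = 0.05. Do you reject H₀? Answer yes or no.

Group means [36.55, 32.83, 49.00, 31.80], grand mean 36.735
SSB = Σnᵢ(x̄ᵢ−x̄)² = 1207.424; SSW = ΣΣ(x−x̄ᵢ)² = 799.194
MSB = 1207.424/3 = 402.4746; MSW = 799.194/30 = 26.6398
F = MSB/MSW = 15.1080
df = (3, 30)
p-value (upper-tail) = 0.00000
At α=0.05: p < α → reject H₀

reject H₀: yes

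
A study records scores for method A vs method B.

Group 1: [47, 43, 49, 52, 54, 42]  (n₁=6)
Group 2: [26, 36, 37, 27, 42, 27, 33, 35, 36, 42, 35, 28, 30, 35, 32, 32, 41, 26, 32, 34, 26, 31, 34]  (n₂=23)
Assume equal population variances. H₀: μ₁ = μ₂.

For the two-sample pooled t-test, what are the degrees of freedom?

degrees of freedom = 27

df = n₁ + n₂ − 2 = 6 + 23 − 2 = 27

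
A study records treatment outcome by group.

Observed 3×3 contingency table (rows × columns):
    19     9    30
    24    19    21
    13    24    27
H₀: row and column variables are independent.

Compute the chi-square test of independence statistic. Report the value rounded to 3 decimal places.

Row totals [58, 64, 64], col totals [56, 52, 78], n=186
χ² = (19−17.46)²/17.46 + (9−16.22)²/16.22 + (30−24.32)²/24.32 + (24−19.27)²/19.27 + (19−17.89)²/17.89 + (21−26.84)²/26.84 + (13−19.27)²/19.27 + (24−17.89)²/17.89 + (27−26.84)²/26.84 = 11.2967
df = 4

test statistic = 11.297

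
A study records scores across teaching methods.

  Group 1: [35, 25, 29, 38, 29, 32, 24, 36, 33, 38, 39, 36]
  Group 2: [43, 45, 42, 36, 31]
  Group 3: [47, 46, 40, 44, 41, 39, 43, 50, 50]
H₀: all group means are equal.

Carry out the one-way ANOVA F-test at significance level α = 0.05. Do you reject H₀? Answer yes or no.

reject H₀: yes

Group means [32.83, 39.40, 44.44], grand mean 38.115
SSB = Σnᵢ(x̄ᵢ−x̄)² = 703.565; SSW = ΣΣ(x−x̄ᵢ)² = 553.089
MSB = 703.565/2 = 351.7825; MSW = 553.089/23 = 24.0473
F = MSB/MSW = 14.6287
df = (2, 23)
p-value (upper-tail) = 0.00008
At α=0.05: p < α → reject H₀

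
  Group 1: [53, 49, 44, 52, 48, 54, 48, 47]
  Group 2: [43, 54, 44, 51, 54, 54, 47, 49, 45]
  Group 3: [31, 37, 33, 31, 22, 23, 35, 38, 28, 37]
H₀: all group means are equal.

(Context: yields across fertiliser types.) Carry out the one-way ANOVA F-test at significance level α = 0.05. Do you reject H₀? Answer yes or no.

reject H₀: yes

Group means [49.38, 49.00, 31.50], grand mean 42.630
SSB = Σnᵢ(x̄ᵢ−x̄)² = 1967.921; SSW = ΣΣ(x−x̄ᵢ)² = 532.375
MSB = 1967.921/2 = 983.9606; MSW = 532.375/24 = 22.1823
F = MSB/MSW = 44.3579
df = (2, 24)
p-value (upper-tail) = 0.00000
At α=0.05: p < α → reject H₀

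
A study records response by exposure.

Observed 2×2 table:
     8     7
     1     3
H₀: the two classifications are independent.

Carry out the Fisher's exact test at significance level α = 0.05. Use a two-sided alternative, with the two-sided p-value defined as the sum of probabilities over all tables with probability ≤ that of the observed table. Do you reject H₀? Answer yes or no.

Margins: r₁=15, r₂=4, c₁=9, c₂=10, n=19
p_obs = C(15,8)·C(4,1)/C(19,9); sum pmf over tables with pmf ≤ p_obs
p-value (two-sided) = 0.58204
At α=0.05: p ≥ α → fail to reject H₀

reject H₀: no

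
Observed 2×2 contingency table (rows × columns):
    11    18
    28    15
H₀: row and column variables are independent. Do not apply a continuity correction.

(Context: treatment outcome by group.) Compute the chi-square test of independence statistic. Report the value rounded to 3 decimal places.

Row totals [29, 43], col totals [39, 33], n=72
χ² = (11−15.71)²/15.71 + (18−13.29)²/13.29 + (28−23.29)²/23.29 + (15−19.71)²/19.71 = 5.1557
df = 1

test statistic = 5.156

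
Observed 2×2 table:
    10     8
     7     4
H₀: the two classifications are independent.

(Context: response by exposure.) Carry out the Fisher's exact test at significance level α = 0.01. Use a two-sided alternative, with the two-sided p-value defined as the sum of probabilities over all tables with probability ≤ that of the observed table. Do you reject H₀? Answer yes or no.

reject H₀: no

Margins: r₁=18, r₂=11, c₁=17, c₂=12, n=29
p_obs = C(18,10)·C(11,7)/C(29,17); sum pmf over tables with pmf ≤ p_obs
p-value (two-sided) = 0.71669
At α=0.01: p ≥ α → fail to reject H₀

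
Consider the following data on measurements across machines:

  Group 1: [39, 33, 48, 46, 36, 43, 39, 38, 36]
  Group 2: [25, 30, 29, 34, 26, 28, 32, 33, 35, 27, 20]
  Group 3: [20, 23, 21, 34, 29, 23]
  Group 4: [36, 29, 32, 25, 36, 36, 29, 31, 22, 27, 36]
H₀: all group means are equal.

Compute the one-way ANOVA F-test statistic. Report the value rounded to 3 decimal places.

test statistic = 13.293

Group means [39.78, 29.00, 25.00, 30.82], grand mean 31.514
SSB = Σnᵢ(x̄ᵢ−x̄)² = 944.051; SSW = ΣΣ(x−x̄ᵢ)² = 781.192
MSB = 944.051/3 = 314.6838; MSW = 781.192/33 = 23.6725
F = MSB/MSW = 13.2932
df = (3, 33)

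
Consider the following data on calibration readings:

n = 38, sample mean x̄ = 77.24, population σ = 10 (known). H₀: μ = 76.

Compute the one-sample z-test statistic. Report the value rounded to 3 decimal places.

SE = σ/√n = 10/√38 = 1.6222
z = (x̄−μ₀)/SE = (77.24−76)/1.6222 = 0.7644

test statistic = 0.764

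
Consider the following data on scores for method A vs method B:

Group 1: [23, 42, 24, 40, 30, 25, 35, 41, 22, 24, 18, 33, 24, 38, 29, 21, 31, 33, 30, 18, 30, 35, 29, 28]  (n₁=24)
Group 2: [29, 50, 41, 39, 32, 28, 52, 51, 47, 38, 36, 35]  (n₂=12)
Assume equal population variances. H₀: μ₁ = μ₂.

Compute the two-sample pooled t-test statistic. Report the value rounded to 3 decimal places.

test statistic = -3.992

x̄₁=29.292, s₁=6.937, n₁=24
x̄₂=39.833, s₂=8.473, n₂=12
s_p² = [23·6.937² + 11·8.473²]/34 = 55.7831
SE = √(s_p²·(1/24+1/12)) = 2.6406
t = (29.292−39.833)/2.6406 = -3.9921
df = 34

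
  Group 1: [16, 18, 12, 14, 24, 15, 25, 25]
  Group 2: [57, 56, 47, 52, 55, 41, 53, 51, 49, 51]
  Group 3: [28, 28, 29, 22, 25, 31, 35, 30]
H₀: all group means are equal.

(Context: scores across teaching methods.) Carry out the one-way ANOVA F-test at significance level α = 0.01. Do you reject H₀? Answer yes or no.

reject H₀: yes

Group means [18.62, 51.20, 28.50], grand mean 34.192
SSB = Σnᵢ(x̄ᵢ−x̄)² = 5090.563; SSW = ΣΣ(x−x̄ᵢ)² = 503.475
MSB = 5090.563/2 = 2545.2817; MSW = 503.475/23 = 21.8902
F = MSB/MSW = 116.2748
df = (2, 23)
p-value (upper-tail) = 0.00000
At α=0.01: p < α → reject H₀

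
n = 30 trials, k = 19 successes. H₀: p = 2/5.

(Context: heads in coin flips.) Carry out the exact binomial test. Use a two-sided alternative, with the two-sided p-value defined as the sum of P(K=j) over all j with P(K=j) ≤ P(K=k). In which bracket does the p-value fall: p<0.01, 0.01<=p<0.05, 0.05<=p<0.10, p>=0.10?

p-value bracket: 0.01<=p<0.05

Exact binomial: n=30, k=19, p₀=2/5=0.4000
P(X=j) = C(n,j)·p₀^j·(1−p₀)^(n−j); p = Σ P(X=j) over j with P(X=j) ≤ P(X=19)
p-value (two-sided) = 0.01396
→ bracket: 0.01<=p<0.05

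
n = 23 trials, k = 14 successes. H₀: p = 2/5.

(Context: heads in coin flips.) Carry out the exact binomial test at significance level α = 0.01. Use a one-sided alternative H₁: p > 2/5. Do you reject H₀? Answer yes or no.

Exact binomial: n=23, k=14, p₀=2/5=0.4000
P(X≥14) from Σ C(n,i)·p₀^i·(1−p₀)^(n−i)
p-value (one-sided, H₁ greater) = 0.03492
At α=0.01: p ≥ α → fail to reject H₀

reject H₀: no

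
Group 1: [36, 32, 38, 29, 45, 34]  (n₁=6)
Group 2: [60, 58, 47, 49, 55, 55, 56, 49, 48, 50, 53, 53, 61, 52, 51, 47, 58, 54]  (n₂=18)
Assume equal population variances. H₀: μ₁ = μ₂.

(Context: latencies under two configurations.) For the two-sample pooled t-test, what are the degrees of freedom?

df = n₁ + n₂ − 2 = 6 + 18 − 2 = 22

degrees of freedom = 22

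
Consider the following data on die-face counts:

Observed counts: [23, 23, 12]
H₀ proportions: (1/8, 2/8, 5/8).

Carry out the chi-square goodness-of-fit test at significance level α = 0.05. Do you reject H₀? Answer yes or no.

reject H₀: yes

n = 58; E_i = n·p_i = [7.25, 14.50, 36.25]
χ² = (23−7.25)²/7.25 + (23−14.50)²/14.50 + (12−36.25)²/36.25 = 55.4207
df = 2
p-value (upper-tail) = 0.00000
At α=0.05: p < α → reject H₀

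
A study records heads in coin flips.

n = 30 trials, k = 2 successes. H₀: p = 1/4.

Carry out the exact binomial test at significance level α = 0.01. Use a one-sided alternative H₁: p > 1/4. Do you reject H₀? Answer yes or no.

Exact binomial: n=30, k=2, p₀=1/4=0.2500
P(X≥2) from Σ C(n,i)·p₀^i·(1−p₀)^(n−i)
p-value (one-sided, H₁ greater) = 0.99804
At α=0.01: p ≥ α → fail to reject H₀

reject H₀: no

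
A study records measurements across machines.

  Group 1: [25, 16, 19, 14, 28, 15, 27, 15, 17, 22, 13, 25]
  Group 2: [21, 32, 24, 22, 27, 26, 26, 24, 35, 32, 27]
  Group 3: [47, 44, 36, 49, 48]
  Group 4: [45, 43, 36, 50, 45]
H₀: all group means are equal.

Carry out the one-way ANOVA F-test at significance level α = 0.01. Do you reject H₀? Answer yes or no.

Group means [19.67, 26.91, 44.80, 43.80], grand mean 29.545
SSB = Σnᵢ(x̄ᵢ−x̄)² = 3427.006; SSW = ΣΣ(x−x̄ᵢ)² = 735.176
MSB = 3427.006/3 = 1142.3354; MSW = 735.176/29 = 25.3509
F = MSB/MSW = 45.0610
df = (3, 29)
p-value (upper-tail) = 0.00000
At α=0.01: p < α → reject H₀

reject H₀: yes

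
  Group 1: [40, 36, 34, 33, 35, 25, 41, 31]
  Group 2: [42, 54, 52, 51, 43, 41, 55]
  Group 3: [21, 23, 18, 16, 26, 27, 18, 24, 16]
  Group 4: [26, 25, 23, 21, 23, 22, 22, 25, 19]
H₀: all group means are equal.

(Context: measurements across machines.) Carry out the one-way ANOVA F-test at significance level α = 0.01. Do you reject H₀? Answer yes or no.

reject H₀: yes

Group means [34.38, 48.29, 21.00, 22.89], grand mean 30.545
SSB = Σnᵢ(x̄ᵢ−x̄)² = 3667.989; SSW = ΣΣ(x−x̄ᵢ)² = 580.192
MSB = 3667.989/3 = 1222.6631; MSW = 580.192/29 = 20.0066
F = MSB/MSW = 61.1129
df = (3, 29)
p-value (upper-tail) = 0.00000
At α=0.01: p < α → reject H₀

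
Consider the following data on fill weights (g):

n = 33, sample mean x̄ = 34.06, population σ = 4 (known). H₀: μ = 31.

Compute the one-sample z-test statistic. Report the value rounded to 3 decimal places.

test statistic = 4.395

SE = σ/√n = 4/√33 = 0.6963
z = (x̄−μ₀)/SE = (34.06−31)/0.6963 = 4.3946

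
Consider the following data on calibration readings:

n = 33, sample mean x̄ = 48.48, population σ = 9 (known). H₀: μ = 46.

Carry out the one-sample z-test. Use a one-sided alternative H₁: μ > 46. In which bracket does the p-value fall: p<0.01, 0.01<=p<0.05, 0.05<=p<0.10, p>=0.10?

SE = σ/√n = 9/√33 = 1.5667
z = (x̄−μ₀)/SE = (48.48−46)/1.5667 = 1.5829
p-value (one-sided, H₁ greater) = 0.05672
→ bracket: 0.05<=p<0.10

p-value bracket: 0.05<=p<0.10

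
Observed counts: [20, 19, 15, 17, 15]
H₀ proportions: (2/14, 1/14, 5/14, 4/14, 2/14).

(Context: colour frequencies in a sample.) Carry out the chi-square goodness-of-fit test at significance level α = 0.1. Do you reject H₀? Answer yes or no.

n = 86; E_i = n·p_i = [12.29, 6.14, 30.71, 24.57, 12.29]
χ² = (20−12.29)²/12.29 + (19−6.14)²/6.14 + (15−30.71)²/30.71 + (17−24.57)²/24.57 + (15−12.29)²/12.29 = 42.7267
df = 4
p-value (upper-tail) = 0.00000
At α=0.1: p < α → reject H₀

reject H₀: yes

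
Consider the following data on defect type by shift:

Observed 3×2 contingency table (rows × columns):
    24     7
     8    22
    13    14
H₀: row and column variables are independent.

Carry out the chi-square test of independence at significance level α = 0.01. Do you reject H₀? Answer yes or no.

Row totals [31, 30, 27], col totals [45, 43], n=88
χ² = (24−15.85)²/15.85 + (7−15.15)²/15.15 + (8−15.34)²/15.34 + (22−14.66)²/14.66 + (13−13.81)²/13.81 + (14−13.19)²/13.19 = 15.8557
df = 2
p-value (upper-tail) = 0.00036
At α=0.01: p < α → reject H₀

reject H₀: yes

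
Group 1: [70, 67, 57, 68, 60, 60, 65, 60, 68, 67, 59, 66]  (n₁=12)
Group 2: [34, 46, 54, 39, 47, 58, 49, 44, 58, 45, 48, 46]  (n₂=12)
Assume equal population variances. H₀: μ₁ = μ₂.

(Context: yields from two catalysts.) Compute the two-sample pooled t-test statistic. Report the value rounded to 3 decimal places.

x̄₁=63.917, s₁=4.400, n₁=12
x̄₂=47.333, s₂=7.024, n₂=12
s_p² = [11·4.400² + 11·7.024²]/22 = 34.3447
SE = √(s_p²·(1/12+1/12)) = 2.3925
t = (63.917−47.333)/2.3925 = 6.9313
df = 22

test statistic = 6.931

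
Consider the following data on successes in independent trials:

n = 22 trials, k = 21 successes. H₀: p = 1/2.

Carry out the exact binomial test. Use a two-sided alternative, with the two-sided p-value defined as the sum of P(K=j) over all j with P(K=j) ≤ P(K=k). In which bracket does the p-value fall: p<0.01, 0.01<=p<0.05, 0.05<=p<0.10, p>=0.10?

Exact binomial: n=22, k=21, p₀=1/2=0.5000
P(X=j) = C(n,j)·p₀^j·(1−p₀)^(n−j); p = Σ P(X=j) over j with P(X=j) ≤ P(X=21)
p-value (two-sided) = 0.00001
→ bracket: p<0.01

p-value bracket: p<0.01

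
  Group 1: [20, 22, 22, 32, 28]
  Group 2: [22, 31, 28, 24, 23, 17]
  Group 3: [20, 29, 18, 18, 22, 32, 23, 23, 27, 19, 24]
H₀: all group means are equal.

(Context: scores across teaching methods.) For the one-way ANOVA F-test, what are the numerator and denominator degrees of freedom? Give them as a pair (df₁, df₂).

k = 3 groups, N = 22 total
df = (k−1, N−k) = (3−1, 22−3) = (2, 19)

degrees of freedom = [2, 19]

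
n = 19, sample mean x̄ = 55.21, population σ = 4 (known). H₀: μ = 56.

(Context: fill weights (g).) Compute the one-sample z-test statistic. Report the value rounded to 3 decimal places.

SE = σ/√n = 4/√19 = 0.9177
z = (x̄−μ₀)/SE = (55.21−56)/0.9177 = -0.8609

test statistic = -0.861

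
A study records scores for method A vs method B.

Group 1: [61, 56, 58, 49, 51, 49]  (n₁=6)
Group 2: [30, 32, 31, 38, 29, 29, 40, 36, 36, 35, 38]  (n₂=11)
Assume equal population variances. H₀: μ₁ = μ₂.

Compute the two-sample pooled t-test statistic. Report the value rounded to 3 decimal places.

test statistic = 9.057

x̄₁=54.000, s₁=5.060, n₁=6
x̄₂=34.000, s₂=3.950, n₂=11
s_p² = [5·5.060² + 10·3.950²]/15 = 18.9333
SE = √(s_p²·(1/6+1/11)) = 2.2083
t = (54.000−34.000)/2.2083 = 9.0566
df = 15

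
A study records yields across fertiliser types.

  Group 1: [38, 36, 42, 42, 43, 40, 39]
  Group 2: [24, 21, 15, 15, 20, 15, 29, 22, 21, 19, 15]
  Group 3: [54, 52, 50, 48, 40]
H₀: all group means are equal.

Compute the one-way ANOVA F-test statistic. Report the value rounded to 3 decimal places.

test statistic = 99.063

Group means [40.00, 19.64, 48.80], grand mean 32.174
SSB = Σnᵢ(x̄ᵢ−x̄)² = 3539.959; SSW = ΣΣ(x−x̄ᵢ)² = 357.345
MSB = 3539.959/2 = 1769.9794; MSW = 357.345/20 = 17.8673
F = MSB/MSW = 99.0627
df = (2, 20)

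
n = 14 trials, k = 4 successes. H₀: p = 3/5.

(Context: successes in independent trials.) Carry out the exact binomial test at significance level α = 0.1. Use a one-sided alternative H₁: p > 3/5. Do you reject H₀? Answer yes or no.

reject H₀: no

Exact binomial: n=14, k=4, p₀=3/5=0.6000
P(X≥4) from Σ C(n,i)·p₀^i·(1−p₀)^(n−i)
p-value (one-sided, H₁ greater) = 0.99609
At α=0.1: p ≥ α → fail to reject H₀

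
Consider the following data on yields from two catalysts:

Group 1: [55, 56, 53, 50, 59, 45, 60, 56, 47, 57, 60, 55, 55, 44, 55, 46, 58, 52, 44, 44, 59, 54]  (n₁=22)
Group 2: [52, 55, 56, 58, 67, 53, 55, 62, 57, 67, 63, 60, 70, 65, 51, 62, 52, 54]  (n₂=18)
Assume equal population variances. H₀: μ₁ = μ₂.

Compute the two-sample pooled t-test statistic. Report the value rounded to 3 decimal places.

test statistic = -3.268

x̄₁=52.909, s₁=5.554, n₁=22
x̄₂=58.833, s₂=5.884, n₂=18
s_p² = [21·5.554² + 17·5.884²]/38 = 32.5347
SE = √(s_p²·(1/22+1/18)) = 1.8128
t = (52.909−58.833)/1.8128 = -3.2680
df = 38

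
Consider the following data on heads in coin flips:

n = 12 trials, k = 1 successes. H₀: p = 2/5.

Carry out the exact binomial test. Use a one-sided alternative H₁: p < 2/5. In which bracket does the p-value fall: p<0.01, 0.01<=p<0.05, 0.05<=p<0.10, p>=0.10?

p-value bracket: 0.01<=p<0.05

Exact binomial: n=12, k=1, p₀=2/5=0.4000
P(X≤1) from Σ C(n,i)·p₀^i·(1−p₀)^(n−i)
p-value (one-sided, H₁ less) = 0.01959
→ bracket: 0.01<=p<0.05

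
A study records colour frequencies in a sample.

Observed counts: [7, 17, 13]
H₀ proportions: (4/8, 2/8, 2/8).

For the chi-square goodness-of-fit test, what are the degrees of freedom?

degrees of freedom = 2

df = k − 1 = 3 − 1 = 2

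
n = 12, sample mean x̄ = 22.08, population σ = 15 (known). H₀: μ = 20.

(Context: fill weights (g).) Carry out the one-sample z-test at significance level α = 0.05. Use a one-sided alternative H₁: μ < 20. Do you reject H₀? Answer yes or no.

reject H₀: no

SE = σ/√n = 15/√12 = 4.3301
z = (x̄−μ₀)/SE = (22.08−20)/4.3301 = 0.4804
p-value (one-sided, H₁ less) = 0.68451
At α=0.05: p ≥ α → fail to reject H₀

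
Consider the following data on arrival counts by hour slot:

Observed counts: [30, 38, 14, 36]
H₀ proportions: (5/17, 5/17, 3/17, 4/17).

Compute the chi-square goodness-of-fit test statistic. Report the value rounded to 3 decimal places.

test statistic = 5.629

n = 118; E_i = n·p_i = [34.71, 34.71, 20.82, 27.76]
χ² = (30−34.71)²/34.71 + (38−34.71)²/34.71 + (14−20.82)²/20.82 + (36−27.76)²/27.76 = 5.6294
df = 3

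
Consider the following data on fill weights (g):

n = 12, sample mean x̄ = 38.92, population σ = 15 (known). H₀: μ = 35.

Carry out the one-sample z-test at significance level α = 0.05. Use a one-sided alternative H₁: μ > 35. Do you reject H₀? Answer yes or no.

reject H₀: no

SE = σ/√n = 15/√12 = 4.3301
z = (x̄−μ₀)/SE = (38.92−35)/4.3301 = 0.9053
p-value (one-sided, H₁ greater) = 0.18266
At α=0.05: p ≥ α → fail to reject H₀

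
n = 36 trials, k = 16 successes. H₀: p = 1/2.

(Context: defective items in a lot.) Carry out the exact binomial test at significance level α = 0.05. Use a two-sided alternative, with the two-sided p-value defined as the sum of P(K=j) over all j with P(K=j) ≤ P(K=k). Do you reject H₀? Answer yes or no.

Exact binomial: n=36, k=16, p₀=1/2=0.5000
P(X=j) = C(n,j)·p₀^j·(1−p₀)^(n−j); p = Σ P(X=j) over j with P(X=j) ≤ P(X=16)
p-value (two-sided) = 0.61772
At α=0.05: p ≥ α → fail to reject H₀

reject H₀: no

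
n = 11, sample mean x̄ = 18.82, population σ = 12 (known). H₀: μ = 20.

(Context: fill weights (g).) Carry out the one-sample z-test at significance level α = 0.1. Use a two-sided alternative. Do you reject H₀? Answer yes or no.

SE = σ/√n = 12/√11 = 3.6181
z = (x̄−μ₀)/SE = (18.82−20)/3.6181 = -0.3261
p-value (two-sided) = 0.74432
At α=0.1: p ≥ α → fail to reject H₀

reject H₀: no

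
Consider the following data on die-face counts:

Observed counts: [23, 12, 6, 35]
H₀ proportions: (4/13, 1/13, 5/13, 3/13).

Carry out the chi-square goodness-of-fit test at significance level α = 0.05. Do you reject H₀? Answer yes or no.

reject H₀: yes

n = 76; E_i = n·p_i = [23.38, 5.85, 29.23, 17.54]
χ² = (23−23.38)²/23.38 + (12−5.85)²/5.85 + (6−29.23)²/29.23 + (35−17.54)²/17.54 = 42.3314
df = 3
p-value (upper-tail) = 0.00000
At α=0.05: p < α → reject H₀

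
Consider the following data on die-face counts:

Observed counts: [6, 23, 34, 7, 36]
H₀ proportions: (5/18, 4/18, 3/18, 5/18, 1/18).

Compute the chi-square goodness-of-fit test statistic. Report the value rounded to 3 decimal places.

test statistic = 204.854

n = 106; E_i = n·p_i = [29.44, 23.56, 17.67, 29.44, 5.89]
χ² = (6−29.44)²/29.44 + (23−23.56)²/23.56 + (34−17.67)²/17.67 + (7−29.44)²/29.44 + (36−5.89)²/5.89 = 204.8538
df = 4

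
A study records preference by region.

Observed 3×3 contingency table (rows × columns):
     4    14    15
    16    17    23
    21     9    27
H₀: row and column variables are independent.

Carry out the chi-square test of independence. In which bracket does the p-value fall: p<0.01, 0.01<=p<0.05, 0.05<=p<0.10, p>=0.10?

p-value bracket: 0.01<=p<0.05

Row totals [33, 56, 57], col totals [41, 40, 65], n=146
χ² = (4−9.27)²/9.27 + (14−9.04)²/9.04 + (15−14.69)²/14.69 + (16−15.73)²/15.73 + (17−15.34)²/15.34 + (23−24.93)²/24.93 + (21−16.01)²/16.01 + (9−15.62)²/15.62 + (27−25.38)²/25.38 = 10.5182
df = 4
p-value (upper-tail) = 0.03255
→ bracket: 0.01<=p<0.05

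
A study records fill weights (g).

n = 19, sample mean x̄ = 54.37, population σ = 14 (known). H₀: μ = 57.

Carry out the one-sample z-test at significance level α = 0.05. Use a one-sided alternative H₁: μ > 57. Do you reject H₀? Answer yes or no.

reject H₀: no

SE = σ/√n = 14/√19 = 3.2118
z = (x̄−μ₀)/SE = (54.37−57)/3.2118 = -0.8189
p-value (one-sided, H₁ greater) = 0.79356
At α=0.05: p ≥ α → fail to reject H₀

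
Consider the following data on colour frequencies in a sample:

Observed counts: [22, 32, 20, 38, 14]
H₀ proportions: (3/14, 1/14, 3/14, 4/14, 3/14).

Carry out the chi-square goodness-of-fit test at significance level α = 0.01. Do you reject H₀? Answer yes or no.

n = 126; E_i = n·p_i = [27.00, 9.00, 27.00, 36.00, 27.00]
χ² = (22−27.00)²/27.00 + (32−9.00)²/9.00 + (20−27.00)²/27.00 + (38−36.00)²/36.00 + (14−27.00)²/27.00 = 67.8889
df = 4
p-value (upper-tail) = 0.00000
At α=0.01: p < α → reject H₀

reject H₀: yes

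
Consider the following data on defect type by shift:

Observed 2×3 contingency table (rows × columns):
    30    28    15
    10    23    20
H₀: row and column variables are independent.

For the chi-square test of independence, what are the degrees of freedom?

df = (r−1)(c−1) = (2−1)·(3−1) = 2

degrees of freedom = 2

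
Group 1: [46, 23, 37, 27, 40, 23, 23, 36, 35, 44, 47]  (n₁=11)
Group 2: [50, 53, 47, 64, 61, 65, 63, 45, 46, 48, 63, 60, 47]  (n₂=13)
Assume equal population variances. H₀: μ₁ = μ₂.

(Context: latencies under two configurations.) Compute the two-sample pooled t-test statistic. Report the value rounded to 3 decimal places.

x̄₁=34.636, s₁=9.330, n₁=11
x̄₂=54.769, s₂=7.939, n₂=13
s_p² = [10·9.330² + 12·7.939²]/22 = 73.9479
SE = √(s_p²·(1/11+1/13)) = 3.5229
t = (34.636−54.769)/3.5229 = -5.7149
df = 22

test statistic = -5.715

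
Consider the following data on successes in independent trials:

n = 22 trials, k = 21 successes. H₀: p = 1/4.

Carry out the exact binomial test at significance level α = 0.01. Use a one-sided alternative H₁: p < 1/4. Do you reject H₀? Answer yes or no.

reject H₀: no

Exact binomial: n=22, k=21, p₀=1/4=0.2500
P(X≤21) from Σ C(n,i)·p₀^i·(1−p₀)^(n−i)
p-value (one-sided, H₁ less) = 1.00000
At α=0.01: p ≥ α → fail to reject H₀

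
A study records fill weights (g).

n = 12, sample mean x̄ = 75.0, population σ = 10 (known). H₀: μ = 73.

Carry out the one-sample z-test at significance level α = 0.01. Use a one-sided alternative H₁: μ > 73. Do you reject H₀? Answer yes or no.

reject H₀: no

SE = σ/√n = 10/√12 = 2.8868
z = (x̄−μ₀)/SE = (75.0−73)/2.8868 = 0.6928
p-value (one-sided, H₁ greater) = 0.24421
At α=0.01: p ≥ α → fail to reject H₀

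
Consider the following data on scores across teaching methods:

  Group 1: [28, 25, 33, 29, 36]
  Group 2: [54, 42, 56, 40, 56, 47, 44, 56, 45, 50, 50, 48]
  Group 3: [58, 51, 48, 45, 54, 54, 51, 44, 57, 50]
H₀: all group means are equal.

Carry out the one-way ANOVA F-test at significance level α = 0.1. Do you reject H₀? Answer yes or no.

Group means [30.20, 49.00, 51.20], grand mean 46.333
SSB = Σnᵢ(x̄ᵢ−x̄)² = 1623.600; SSW = ΣΣ(x−x̄ᵢ)² = 622.400
MSB = 1623.600/2 = 811.8000; MSW = 622.400/24 = 25.9333
F = MSB/MSW = 31.3033
df = (2, 24)
p-value (upper-tail) = 0.00000
At α=0.1: p < α → reject H₀

reject H₀: yes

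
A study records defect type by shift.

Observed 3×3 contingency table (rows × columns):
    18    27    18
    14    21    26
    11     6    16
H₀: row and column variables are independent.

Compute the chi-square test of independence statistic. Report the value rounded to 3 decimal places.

test statistic = 7.484

Row totals [63, 61, 33], col totals [43, 54, 60], n=157
χ² = (18−17.25)²/17.25 + (27−21.67)²/21.67 + (18−24.08)²/24.08 + (14−16.71)²/16.71 + (21−20.98)²/20.98 + (26−23.31)²/23.31 + (11−9.04)²/9.04 + (6−11.35)²/11.35 + (16−12.61)²/12.61 = 7.4843
df = 4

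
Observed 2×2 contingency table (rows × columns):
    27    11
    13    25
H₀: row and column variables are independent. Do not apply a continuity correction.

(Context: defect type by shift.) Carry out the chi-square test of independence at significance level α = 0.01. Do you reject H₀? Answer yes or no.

Row totals [38, 38], col totals [40, 36], n=76
χ² = (27−20.00)²/20.00 + (11−18.00)²/18.00 + (13−20.00)²/20.00 + (25−18.00)²/18.00 = 10.3444
df = 1
p-value (upper-tail) = 0.00130
At α=0.01: p < α → reject H₀

reject H₀: yes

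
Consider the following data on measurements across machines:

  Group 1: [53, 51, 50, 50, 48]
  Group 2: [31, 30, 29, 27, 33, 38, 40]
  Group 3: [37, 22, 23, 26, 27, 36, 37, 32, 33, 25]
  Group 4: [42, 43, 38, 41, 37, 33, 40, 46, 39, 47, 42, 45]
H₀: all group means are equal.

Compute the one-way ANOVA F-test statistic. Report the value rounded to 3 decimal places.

Group means [50.40, 32.57, 29.80, 41.08], grand mean 37.382
SSB = Σnᵢ(x̄ᵢ−x̄)² = 1748.598; SSW = ΣΣ(x−x̄ᵢ)² = 637.431
MSB = 1748.598/3 = 582.8662; MSW = 637.431/30 = 21.2477
F = MSB/MSW = 27.4320
df = (3, 30)

test statistic = 27.432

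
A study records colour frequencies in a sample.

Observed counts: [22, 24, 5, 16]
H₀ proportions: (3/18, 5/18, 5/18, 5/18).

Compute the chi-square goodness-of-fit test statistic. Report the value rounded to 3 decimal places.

test statistic = 22.391

n = 67; E_i = n·p_i = [11.17, 18.61, 18.61, 18.61]
χ² = (22−11.17)²/11.17 + (24−18.61)²/18.61 + (5−18.61)²/18.61 + (16−18.61)²/18.61 = 22.3910
df = 3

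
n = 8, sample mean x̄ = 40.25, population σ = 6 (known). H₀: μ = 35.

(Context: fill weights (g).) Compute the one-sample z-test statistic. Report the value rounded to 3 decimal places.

SE = σ/√n = 6/√8 = 2.1213
z = (x̄−μ₀)/SE = (40.25−35)/2.1213 = 2.4749

test statistic = 2.475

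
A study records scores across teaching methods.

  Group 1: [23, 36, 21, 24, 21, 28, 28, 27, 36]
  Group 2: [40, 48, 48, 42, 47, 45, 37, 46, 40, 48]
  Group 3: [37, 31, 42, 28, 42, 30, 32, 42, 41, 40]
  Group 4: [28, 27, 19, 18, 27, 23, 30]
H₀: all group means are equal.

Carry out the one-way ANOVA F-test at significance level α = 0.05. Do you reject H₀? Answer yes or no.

Group means [27.11, 44.10, 36.50, 24.57], grand mean 33.944
SSB = Σnᵢ(x̄ᵢ−x̄)² = 2131.886; SSW = ΣΣ(x−x̄ᵢ)² = 826.003
MSB = 2131.886/3 = 710.6286; MSW = 826.003/32 = 25.8126
F = MSB/MSW = 27.5303
df = (3, 32)
p-value (upper-tail) = 0.00000
At α=0.05: p < α → reject H₀

reject H₀: yes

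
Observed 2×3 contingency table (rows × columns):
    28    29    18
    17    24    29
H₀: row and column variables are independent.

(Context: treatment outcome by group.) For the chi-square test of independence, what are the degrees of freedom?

df = (r−1)(c−1) = (2−1)·(3−1) = 2

degrees of freedom = 2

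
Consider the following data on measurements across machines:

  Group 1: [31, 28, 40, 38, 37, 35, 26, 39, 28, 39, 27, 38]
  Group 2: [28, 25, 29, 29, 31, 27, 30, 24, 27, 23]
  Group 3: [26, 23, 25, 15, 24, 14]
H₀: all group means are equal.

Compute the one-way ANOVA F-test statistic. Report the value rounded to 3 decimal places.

Group means [33.83, 27.30, 21.17], grand mean 28.786
SSB = Σnᵢ(x̄ᵢ−x̄)² = 676.114; SSW = ΣΣ(x−x̄ᵢ)² = 522.600
MSB = 676.114/2 = 338.0571; MSW = 522.600/25 = 20.9040
F = MSB/MSW = 16.1719
df = (2, 25)

test statistic = 16.172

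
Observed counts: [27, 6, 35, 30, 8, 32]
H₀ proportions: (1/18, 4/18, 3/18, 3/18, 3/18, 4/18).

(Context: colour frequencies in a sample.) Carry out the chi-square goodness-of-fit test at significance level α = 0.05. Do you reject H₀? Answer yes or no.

reject H₀: yes

n = 138; E_i = n·p_i = [7.67, 30.67, 23.00, 23.00, 23.00, 30.67]
χ² = (27−7.67)²/7.67 + (6−30.67)²/30.67 + (35−23.00)²/23.00 + (30−23.00)²/23.00 + (8−23.00)²/23.00 + (32−30.67)²/30.67 = 86.8261
df = 5
p-value (upper-tail) = 0.00000
At α=0.05: p < α → reject H₀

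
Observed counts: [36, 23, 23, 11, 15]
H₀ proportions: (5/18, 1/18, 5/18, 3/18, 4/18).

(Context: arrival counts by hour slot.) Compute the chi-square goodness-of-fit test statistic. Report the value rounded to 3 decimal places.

n = 108; E_i = n·p_i = [30.00, 6.00, 30.00, 18.00, 24.00]
χ² = (36−30.00)²/30.00 + (23−6.00)²/6.00 + (23−30.00)²/30.00 + (11−18.00)²/18.00 + (15−24.00)²/24.00 = 57.0972
df = 4

test statistic = 57.097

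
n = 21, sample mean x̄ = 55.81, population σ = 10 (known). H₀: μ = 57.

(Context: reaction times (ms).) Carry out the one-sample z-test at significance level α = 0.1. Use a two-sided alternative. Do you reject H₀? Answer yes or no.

SE = σ/√n = 10/√21 = 2.1822
z = (x̄−μ₀)/SE = (55.81−57)/2.1822 = -0.5453
p-value (two-sided) = 0.58553
At α=0.1: p ≥ α → fail to reject H₀

reject H₀: no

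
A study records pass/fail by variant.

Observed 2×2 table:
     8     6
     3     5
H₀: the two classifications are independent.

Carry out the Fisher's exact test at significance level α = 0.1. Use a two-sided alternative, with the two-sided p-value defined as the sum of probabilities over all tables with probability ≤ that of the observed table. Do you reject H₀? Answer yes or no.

Margins: r₁=14, r₂=8, c₁=11, c₂=11, n=22
p_obs = C(14,8)·C(8,3)/C(22,11); sum pmf over tables with pmf ≤ p_obs
p-value (two-sided) = 0.65944
At α=0.1: p ≥ α → fail to reject H₀

reject H₀: no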